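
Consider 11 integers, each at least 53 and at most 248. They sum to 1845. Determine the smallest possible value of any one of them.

53

To make one integer as small as possible, make the other 10 as large as possible.
The other 10 can take up 10 × 248 = 2480 ≥ 1845 − 53, so one integer can sit at its floor of 53.
Achievable: one at 53 and the other 10 totalling 1792, which fits since 10 × 53 ≤ 1792 ≤ 10 × 248.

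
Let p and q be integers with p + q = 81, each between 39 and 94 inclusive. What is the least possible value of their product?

1638

Since p + q is fixed, pushing one of them to its bound minimizes the product.
The extreme feasible split is p = 39, q = 42, giving pq = 1638.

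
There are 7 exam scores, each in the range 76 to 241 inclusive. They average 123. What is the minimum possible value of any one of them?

To make one score as small as possible, make the other 6 as large as possible.
The total is 7 × 123 = 861.
The other 6 can take up 6 × 241 = 1446 ≥ 861 − 76, so one score can sit at its floor of 76.
Achievable: one at 76 and the other 6 totalling 785, which fits since 6 × 76 ≤ 785 ≤ 6 × 241.

76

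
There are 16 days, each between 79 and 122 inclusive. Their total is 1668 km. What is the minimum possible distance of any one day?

79

Minimizing one value means maximizing the remaining 15.
The other 15 can take up 15 × 122 = 1830 ≥ 1668 − 79, so one day can sit at its floor of 79.
Achievable: one at 79 and the other 15 totalling 1589, which fits since 15 × 79 ≤ 1589 ≤ 15 × 122.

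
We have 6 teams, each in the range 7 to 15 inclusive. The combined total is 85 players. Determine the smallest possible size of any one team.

10

Minimizing one value means maximizing the remaining 5.
The other 5 contribute at most 5 × 15 = 75, leaving at least 85 − 75 = 10.
Since 10 ≥ 7, this is achievable: one at 10 and 5 at 15.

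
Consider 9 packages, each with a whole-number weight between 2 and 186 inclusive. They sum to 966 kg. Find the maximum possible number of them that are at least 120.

8

If k of the values are ≥ 120, the total is ≥ 120k + 2(9 − k).
Setting 120k + 2(9 − k) ≤ 966 gives 118k ≤ 948, so k ≤ 8.
k = 8 is achieved by 8 values at 120 and 1 at 2, total 962; add 4 to one value (staying below 120) to reach 966.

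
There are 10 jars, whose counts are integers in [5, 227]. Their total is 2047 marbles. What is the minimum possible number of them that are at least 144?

If only k of them are at least 144, the other 10 − k are at most 143, so the total is at most k·227 + (10 − k)·143.
This must reach 2047, so k·227 + (10 − k)·143 ≥ 2047, giving k ≥ 8.
Exactly 8 works: 8 values at 227 and 2 at 143 total 2102; lower one of the high values by 55 (still ≥ 144) to hit 2047.

8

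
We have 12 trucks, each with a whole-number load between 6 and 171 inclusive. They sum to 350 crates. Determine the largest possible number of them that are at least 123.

With k values at 123 or above and the rest at least 6, the sum is at least 72 + 117k.
Since the sum is 350, we need 117k ≤ 278, i.e. k ≤ 2.
k = 2 is achieved by 2 values at 123 and 10 at 6, total 306; add 44 to one value (staying below 123) to reach 350.

2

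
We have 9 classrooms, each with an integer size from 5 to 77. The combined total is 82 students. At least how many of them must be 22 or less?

Each value above 22 is at least 23, contributing at least 23 − 5 = 18 above the floor 5.
The sum exceeds the floor total 45 by 37, so at most ⌊37/18⌋ = 2 exceed 22, and at least 7 are ≤ 22.
Exactly 7 works: 7 values at 5 and 2 at 23 total 81; raise one of the low values by 1 (still ≤ 22) to hit 82.

7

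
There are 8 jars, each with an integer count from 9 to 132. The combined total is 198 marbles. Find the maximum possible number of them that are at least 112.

Suppose k of them are at least 112. Those contribute at least 112 each and the other 8 − k at least 9 each.
So the total is at least 112k + 9(8 − k) = 72 + 103k. This must be ≤ 198, giving k ≤ 1.
k = 1 is achieved by 1 value at 112 and 7 at 9, total 175; add 23 to one value (staying below 112) to reach 198.

1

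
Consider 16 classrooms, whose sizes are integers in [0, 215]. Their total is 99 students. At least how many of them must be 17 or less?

11

Let j be the number exceeding 17. Then the total is ≥ 18·j + 0·(16 − j) = 0 + 18j.
So 18j ≤ 99 and j ≤ 5; hence at least 16 − 5 = 11 are ≤ 17.
Exactly 11 works: 11 values at 0 and 5 at 18 total 90; raise one of the low values by 9 (still ≤ 17) to hit 99.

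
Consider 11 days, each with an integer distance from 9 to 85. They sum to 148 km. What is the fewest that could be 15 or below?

4

Let j be the number exceeding 15. Then the total is ≥ 16·j + 9·(11 − j) = 99 + 7j.
So 7j ≤ 49 and j ≤ 7; hence at least 11 − 7 = 4 are ≤ 15.
Exactly 4 works: 4 values at 9 and 7 at 16 total 148.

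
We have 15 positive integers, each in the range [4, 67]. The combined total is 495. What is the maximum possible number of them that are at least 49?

9

With k values at 49 or above and the rest at least 4, the sum is at least 60 + 45k.
Since the sum is 495, we need 45k ≤ 435, i.e. k ≤ 9.
k = 9 is achieved by 9 values at 49 and 6 at 4, total 465; add 30 to one value (staying below 49) to reach 495.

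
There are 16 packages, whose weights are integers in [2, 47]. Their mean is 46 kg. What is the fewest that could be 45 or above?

11

The total is 16 × 46 = 736.
If only k of them are at least 45, the other 16 − k are at most 44, so the total is at most k·47 + (16 − k)·44.
This must reach 736, so k·47 + (16 − k)·44 ≥ 736, giving k ≥ 11.
Exactly 11 works: 11 values at 47 and 5 at 44 total 737; lower one of the high values by 1 (still ≥ 45) to hit 736.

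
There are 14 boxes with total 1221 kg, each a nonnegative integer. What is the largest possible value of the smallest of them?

The 14 values sum to 1221, so their minimum is at most ⌊1221/14⌋ = 87.
Achievable: 11 of them at 87 and 3 at 88 total 1221.

87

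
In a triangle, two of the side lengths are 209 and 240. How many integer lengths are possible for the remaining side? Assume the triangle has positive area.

The triangle inequality gives |209 − 240| < c < 209 + 240, i.e. 31 < c < 449.
So c can be any integer from 32 to 448: 417 values.

417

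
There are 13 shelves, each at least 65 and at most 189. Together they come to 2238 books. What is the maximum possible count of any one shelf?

Maximizing one value means minimizing the remaining 12.
The other 12 contribute at least 12 × 65 = 780, leaving at most 2238 − 780 = 1458.
But each shelf is capped at 189, so the maximum is 189.
Achievable: one at 189 and the other 12 totalling 2049, which fits since 12 × 65 ≤ 2049 ≤ 12 × 189.

189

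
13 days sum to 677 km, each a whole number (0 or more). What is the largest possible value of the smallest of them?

If every one of the 13 were at least 53, the total would be at least 13 × 53 = 689 > 677.
Achievable: 12 of them at 52 and 1 at 53 total 677.

52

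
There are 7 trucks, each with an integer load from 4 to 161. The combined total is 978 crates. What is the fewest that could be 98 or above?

5

If only k of them are at least 98, the other 7 − k are at most 97, so the total is at most k·161 + (7 − k)·97.
This must reach 978, so k·161 + (7 − k)·97 ≥ 978, giving k ≥ 5.
Exactly 5 works: 5 values at 161 and 2 at 97 total 999; lower one of the high values by 21 (still ≥ 98) to hit 978.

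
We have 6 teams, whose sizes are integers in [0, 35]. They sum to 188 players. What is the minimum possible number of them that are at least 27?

If only k of them are at least 27, the other 6 − k are at most 26, so the total is at most k·35 + (6 − k)·26.
This must reach 188, so k·35 + (6 − k)·26 ≥ 188, giving k ≥ 4.
Exactly 4 works: 4 values at 35 and 2 at 26 total 192; lower one of the high values by 4 (still ≥ 27) to hit 188.

4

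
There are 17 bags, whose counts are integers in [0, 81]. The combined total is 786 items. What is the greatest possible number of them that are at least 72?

10

If k of the values are ≥ 72, the total is ≥ 72k + 0(17 − k).
Setting 72k + 0(17 − k) ≤ 786 gives 72k ≤ 786, so k ≤ 10.
k = 10 is achieved by 10 values at 72 and 7 at 0, total 720; add 66 to one value (staying below 72) to reach 786.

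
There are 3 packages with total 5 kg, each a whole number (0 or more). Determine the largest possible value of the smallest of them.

1

The average is 5/3 < 2, so some value is ≤ 1.
Achievable: 1 of them at 1 and 2 at 2 total 5.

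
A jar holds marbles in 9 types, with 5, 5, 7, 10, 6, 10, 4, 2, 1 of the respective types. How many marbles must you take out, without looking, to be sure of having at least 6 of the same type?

In the worst case you take as many as possible of each type without reaching 6: 5 + 5 + 5 + 5 + 5 + 5 + 4 + 2 + 1 = 37.
The next one must give 6 of some type, so 37 + 1 = 38.

38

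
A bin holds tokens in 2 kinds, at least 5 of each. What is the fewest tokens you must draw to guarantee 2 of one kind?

3

You could draw 1 of every kind without reaching 2 of any — 2 in all.
One more forces 2 of some kind, so 2 + 1 = 3.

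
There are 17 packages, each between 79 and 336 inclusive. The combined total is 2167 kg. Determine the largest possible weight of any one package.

336

Maximizing one value means minimizing the remaining 16.
The other 16 contribute at least 16 × 79 = 1264, leaving at most 2167 − 1264 = 903.
But each package is capped at 336, so the maximum is 336.
Achievable: one at 336 and the other 16 totalling 1831, which fits since 16 × 79 ≤ 1831 ≤ 16 × 336.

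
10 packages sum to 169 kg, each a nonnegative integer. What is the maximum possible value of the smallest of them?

16

The 10 values sum to 169, so their minimum is at most ⌊169/10⌋ = 16.
Achievable: 1 of them at 16 and 9 at 17 total 169.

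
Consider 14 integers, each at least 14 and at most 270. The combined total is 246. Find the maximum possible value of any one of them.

64

To make one integer as large as possible, make the other 13 as small as possible.
The other 13 contribute at least 13 × 14 = 182, leaving at most 246 − 182 = 64.
Since 64 ≤ 270, this is achievable: one at 64 and 13 at 14.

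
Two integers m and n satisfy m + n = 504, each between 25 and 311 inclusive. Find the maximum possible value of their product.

With m + n fixed, mn peaks when the two are closest together.
Taking m = 252 and n = 252 (both in [25, 311]) gives mn = 63504.

63504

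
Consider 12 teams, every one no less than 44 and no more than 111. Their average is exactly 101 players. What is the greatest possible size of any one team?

Maximizing one value means minimizing the remaining 11.
The total is 12 × 101 = 1212.
The other 11 contribute at least 11 × 44 = 484, leaving at most 1212 − 484 = 728.
But each team is capped at 111, so the maximum is 111.
Achievable: one at 111 and the other 11 totalling 1101, which fits since 11 × 44 ≤ 1101 ≤ 11 × 111.

111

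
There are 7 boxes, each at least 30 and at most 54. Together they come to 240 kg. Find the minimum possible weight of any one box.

To make one box as small as possible, make the other 6 as large as possible.
The other 6 can take up 6 × 54 = 324 ≥ 240 − 30, so one box can sit at its floor of 30.
Achievable: one at 30 and the other 6 totalling 210, which fits since 6 × 30 ≤ 210 ≤ 6 × 54.

30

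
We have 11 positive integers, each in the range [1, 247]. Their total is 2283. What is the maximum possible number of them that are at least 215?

10

Suppose k of them are at least 215. Those contribute at least 215 each and the other 11 − k at least 1 each.
So the total is at least 215k + 1(11 − k) = 11 + 214k. This must be ≤ 2283, giving k ≤ 10.
k = 10 is achieved by 10 values at 215 and 1 at 1, total 2151; add 132 to one value (staying below 215) to reach 2283.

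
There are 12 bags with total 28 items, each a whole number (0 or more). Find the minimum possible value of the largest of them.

3

The 12 values sum to 28, so their maximum is at least ⌈28/12⌉ = 3.
Taking 8 copies of 2 and 4 copies of 3 gives exactly 28, so 3 is attained.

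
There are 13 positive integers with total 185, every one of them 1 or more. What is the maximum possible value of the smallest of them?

The average is 185/13 < 15, so some value is ≤ 14.
Equality holds with 10 values of 14 and 3 values of 15.

14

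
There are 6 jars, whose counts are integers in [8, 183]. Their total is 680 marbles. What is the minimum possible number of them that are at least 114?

1

Suppose at most 6 − j of them reach 114; then j values are ≤ 113 and the rest ≤ 183.
The total is then ≤ 113·j + 183·(6 − j) = 1098 − 70j. For this to be ≥ 680 we need j ≤ 5, so at least 6 − 5 = 1 must reach 114.
Exactly 1 works: 1 value at 183 and 5 at 113 total 748; lower one of the high values by 68 (still ≥ 114) to hit 680.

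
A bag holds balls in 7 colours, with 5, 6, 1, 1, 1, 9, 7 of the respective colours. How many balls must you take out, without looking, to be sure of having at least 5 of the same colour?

20

In the worst case you take as many as possible of each colour without reaching 5: 4 + 4 + 1 + 1 + 1 + 4 + 4 = 19.
The next one must give 5 of some colour, so 19 + 1 = 20.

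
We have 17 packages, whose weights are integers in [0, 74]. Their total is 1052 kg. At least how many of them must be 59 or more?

Suppose at most 17 − j of them reach 59; then j values are ≤ 58 and the rest ≤ 74.
The total is then ≤ 58·j + 74·(17 − j) = 1258 − 16j. For this to be ≥ 1052 we need j ≤ 12, so at least 17 − 12 = 5 must reach 59.
Exactly 5 works: 5 values at 74 and 12 at 58 total 1066; lower one of the high values by 14 (still ≥ 59) to hit 1052.

5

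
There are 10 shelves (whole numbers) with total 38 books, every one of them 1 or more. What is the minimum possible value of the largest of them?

Some value must be at least ⌈38/10⌉ = 4, since 10 × 3 = 30 < 38.
Taking 2 copies of 3 and 8 copies of 4 gives exactly 38, so 4 is attained.

4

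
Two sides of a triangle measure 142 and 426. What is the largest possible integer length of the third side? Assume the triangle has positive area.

567

The third side must be less than 142 + 426 = 568.
The largest integer below 568 is 567.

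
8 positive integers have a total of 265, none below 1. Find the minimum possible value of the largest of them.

34

The 8 values sum to 265, so their maximum is at least ⌈265/8⌉ = 34.
Achievable: 1 of them at 34 and 7 at 33 total 265.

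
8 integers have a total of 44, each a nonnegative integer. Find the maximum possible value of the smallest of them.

The 8 values sum to 44, so their minimum is at most ⌊44/8⌋ = 5.
Equality holds with 4 values of 5 and 4 values of 6.

5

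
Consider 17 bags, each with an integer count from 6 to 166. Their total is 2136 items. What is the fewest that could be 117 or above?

4

If only k of them are at least 117, the other 17 − k are at most 116, so the total is at most k·166 + (17 − k)·116.
This must reach 2136, so k·166 + (17 − k)·116 ≥ 2136, giving k ≥ 4.
Exactly 4 works: 4 values at 166 and 13 at 116 total 2172; lower one of the high values by 36 (still ≥ 117) to hit 2136.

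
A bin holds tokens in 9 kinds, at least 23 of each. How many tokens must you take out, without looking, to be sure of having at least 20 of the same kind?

172

You could draw 19 of every kind without reaching 20 of any — 171 in all.
One more forces 20 of some kind, so 171 + 1 = 172.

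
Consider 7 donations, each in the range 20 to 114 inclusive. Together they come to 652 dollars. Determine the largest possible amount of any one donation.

114

Maximizing one value means minimizing the remaining 6.
The other 6 contribute at least 6 × 20 = 120, leaving at most 652 − 120 = 532.
But each donation is capped at 114, so the maximum is 114.
Achievable: one at 114 and the other 6 totalling 538, which fits since 6 × 20 ≤ 538 ≤ 6 × 114.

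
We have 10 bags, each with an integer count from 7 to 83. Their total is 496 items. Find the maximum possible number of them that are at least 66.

7

With k values at 66 or above and the rest at least 7, the sum is at least 70 + 59k.
Since the sum is 496, we need 59k ≤ 426, i.e. k ≤ 7.
k = 7 is achieved by 7 values at 66 and 3 at 7, total 483; add 13 to one value (staying below 66) to reach 496.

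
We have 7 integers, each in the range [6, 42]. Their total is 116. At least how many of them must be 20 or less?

If only k of them are at most 20, the other 7 − k are at least 21, so the total is at least (7 − k)·21 + k·6.
This is ≤ 116, so (7 − k)·21 + 6k ≤ 116, which gives k ≥ 3.
Exactly 3 works: 3 values at 6 and 4 at 21 total 102; raise one of the low values by 14 (still ≤ 20) to hit 116.

3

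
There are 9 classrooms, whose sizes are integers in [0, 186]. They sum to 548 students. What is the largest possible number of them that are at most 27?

7

Each value at 27 or below falls at least 186 − 27 = 159 short of the ceiling 186.
The ceiling total is 9 × 186 = 1674, and we need 548, so at most ⌊(1674 − 548)/159⌋ = 7 can be that low.
k = 7 is achieved by 7 values at 27 and 2 at 186, total 561; lower one of the 186's by 13 (still > 27) to reach 548.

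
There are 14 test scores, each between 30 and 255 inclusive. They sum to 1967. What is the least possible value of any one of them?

30

To make one score as small as possible, make the other 13 as large as possible.
The other 13 can take up 13 × 255 = 3315 ≥ 1967 − 30, so one score can sit at its floor of 30.
Achievable: one at 30 and the other 13 totalling 1937, which fits since 13 × 30 ≤ 1937 ≤ 13 × 255.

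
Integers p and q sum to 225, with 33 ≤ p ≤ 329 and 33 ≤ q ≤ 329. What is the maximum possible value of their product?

12656

pq = p(225 − p) is maximized when p is as near 225/2 as the bounds allow.
Taking p = 112 and q = 113 (both in [33, 329]) gives pq = 12656.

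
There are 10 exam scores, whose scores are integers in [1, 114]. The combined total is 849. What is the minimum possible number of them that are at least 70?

4

Each value short of 70 is at most 69, costing at least 114 − 69 = 45 against the maximum total of 1140.
We can afford to lose at most 1140 − 849 = 291, so at most ⌊291/45⌋ = 6 fall short, and at least 4 are ≥ 70.
Exactly 4 works: 4 values at 114 and 6 at 69 total 870; lower one of the high values by 21 (still ≥ 70) to hit 849.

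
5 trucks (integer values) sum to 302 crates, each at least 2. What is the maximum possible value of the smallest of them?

60

If every one of the 5 were at least 61, the total would be at least 5 × 61 = 305 > 302.
Achievable: 3 of them at 60 and 2 at 61 total 302.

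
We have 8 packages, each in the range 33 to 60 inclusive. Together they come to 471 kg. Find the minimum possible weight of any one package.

51

To make one package as small as possible, make the other 7 as large as possible.
The other 7 contribute at most 7 × 60 = 420, leaving at least 471 − 420 = 51.
Since 51 ≥ 33, this is achievable: one at 51 and 7 at 60.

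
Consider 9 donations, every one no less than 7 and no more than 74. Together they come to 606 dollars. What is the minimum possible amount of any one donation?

14

Minimizing one value means maximizing the remaining 8.
The other 8 contribute at most 8 × 74 = 592, leaving at least 606 − 592 = 14.
Since 14 ≥ 7, this is achievable: one at 14 and 8 at 74.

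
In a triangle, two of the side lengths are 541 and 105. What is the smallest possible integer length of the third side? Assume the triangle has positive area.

The third side must exceed |541 − 105| = 436.
The smallest integer above 436 is 437.

437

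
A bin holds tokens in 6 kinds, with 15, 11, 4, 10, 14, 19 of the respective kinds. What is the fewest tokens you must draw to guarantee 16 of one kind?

In the worst case you take as many as possible of each kind without reaching 16: 15 + 11 + 4 + 10 + 14 + 15 = 69.
The next one must give 16 of some kind, so 69 + 1 = 70.

70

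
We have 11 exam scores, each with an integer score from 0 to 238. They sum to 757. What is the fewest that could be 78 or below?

Each value above 78 is at least 79, contributing at least 79 − 0 = 79 above the floor 0.
The sum exceeds the floor total 0 by 757, so at most ⌊757/79⌋ = 9 exceed 78, and at least 2 are ≤ 78.
Exactly 2 works: 2 values at 0 and 9 at 79 total 711; raise one of the low values by 46 (still ≤ 78) to hit 757.

2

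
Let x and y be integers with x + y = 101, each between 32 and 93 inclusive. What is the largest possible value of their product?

2550

For a fixed sum, the product xy is largest when x and y are as close as possible.
Taking x = 50 and y = 51 (both in [32, 93]) gives xy = 2550.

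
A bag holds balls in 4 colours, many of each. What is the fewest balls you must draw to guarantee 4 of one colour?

13

In the worst case you draw 3 of each of the 4 colours: 4 × 3 = 12.
One more forces 4 of some colour, so 12 + 1 = 13.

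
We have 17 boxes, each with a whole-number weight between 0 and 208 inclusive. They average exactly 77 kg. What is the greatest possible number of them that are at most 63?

15

The total is 17 × 77 = 1309.
Each value at 63 or below falls at least 208 − 63 = 145 short of the ceiling 208.
The ceiling total is 17 × 208 = 3536, and we need 1309, so at most ⌊(3536 − 1309)/145⌋ = 15 can be that low.
k = 15 is achieved by 15 values at 63 and 2 at 208, total 1361; lower one of the 208's by 52 (still > 63) to reach 1309.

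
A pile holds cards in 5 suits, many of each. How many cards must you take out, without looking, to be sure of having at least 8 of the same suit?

36

You could draw 7 of every suit without reaching 8 of any — 35 in all.
One more forces 8 of some suit, so 35 + 1 = 36.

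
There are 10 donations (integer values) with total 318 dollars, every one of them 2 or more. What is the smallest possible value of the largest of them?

32

The 10 values sum to 318, so their maximum is at least ⌈318/10⌉ = 32.
Achievable: 8 of them at 32 and 2 at 31 total 318.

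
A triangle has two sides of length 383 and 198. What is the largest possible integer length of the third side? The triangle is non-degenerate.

580

The third side must be less than 383 + 198 = 581.
The largest integer below 581 is 580.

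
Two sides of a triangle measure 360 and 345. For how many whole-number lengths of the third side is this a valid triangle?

The triangle inequality gives |360 − 345| < c < 360 + 345, i.e. 15 < c < 705.
So c can be any integer from 16 to 704: 689 values.

689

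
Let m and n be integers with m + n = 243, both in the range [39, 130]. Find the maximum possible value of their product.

For a fixed sum, the product mn is largest when m and n are as close as possible.
Taking m = 121 and n = 122 (both in [39, 130]) gives mn = 14762.

14762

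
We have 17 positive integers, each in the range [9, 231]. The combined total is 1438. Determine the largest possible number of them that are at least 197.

If k of the values are ≥ 197, the total is ≥ 197k + 9(17 − k).
Setting 197k + 9(17 − k) ≤ 1438 gives 188k ≤ 1285, so k ≤ 6.
k = 6 is achieved by 6 values at 197 and 11 at 9, total 1281; add 157 to one value (staying below 197) to reach 1438.

6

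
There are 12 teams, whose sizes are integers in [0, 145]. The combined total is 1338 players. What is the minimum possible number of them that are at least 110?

If only k of them are at least 110, the other 12 − k are at most 109, so the total is at most k·145 + (12 − k)·109.
This must reach 1338, so k·145 + (12 − k)·109 ≥ 1338, giving k ≥ 1.
Exactly 1 works: 1 value at 145 and 11 at 109 total 1344; lower one of the high values by 6 (still ≥ 110) to hit 1338.

1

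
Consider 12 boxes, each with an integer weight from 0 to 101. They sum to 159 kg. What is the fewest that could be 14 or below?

Each value above 14 is at least 15, contributing at least 15 − 0 = 15 above the floor 0.
The sum exceeds the floor total 0 by 159, so at most ⌊159/15⌋ = 10 exceed 14, and at least 2 are ≤ 14.
Exactly 2 works: 2 values at 0 and 10 at 15 total 150; raise one of the low values by 9 (still ≤ 14) to hit 159.

2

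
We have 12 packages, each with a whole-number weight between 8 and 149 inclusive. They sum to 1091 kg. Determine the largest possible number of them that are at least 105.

10

Suppose k of them are at least 105. Those contribute at least 105 each and the other 12 − k at least 8 each.
So the total is at least 105k + 8(12 − k) = 96 + 97k. This must be ≤ 1091, giving k ≤ 10.
k = 10 is achieved by 10 values at 105 and 2 at 8, total 1066; add 25 to one value (staying below 105) to reach 1091.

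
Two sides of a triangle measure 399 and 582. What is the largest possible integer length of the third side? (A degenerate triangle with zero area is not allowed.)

The third side must be less than 399 + 582 = 981.
The largest integer below 981 is 980.

980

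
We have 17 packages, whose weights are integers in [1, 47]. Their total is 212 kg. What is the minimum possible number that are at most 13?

If only k of them are at most 13, the other 17 − k are at least 14, so the total is at least (17 − k)·14 + k·1.
This is ≤ 212, so (17 − k)·14 + 1k ≤ 212, which gives k ≥ 2.
Exactly 2 works: 2 values at 1 and 15 at 14 total 212.

2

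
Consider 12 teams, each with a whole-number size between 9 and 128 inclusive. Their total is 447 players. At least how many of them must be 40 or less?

If only k of them are at most 40, the other 12 − k are at least 41, so the total is at least (12 − k)·41 + k·9.
This is ≤ 447, so (12 − k)·41 + 9k ≤ 447, which gives k ≥ 2.
Exactly 2 works: 2 values at 9 and 10 at 41 total 428; raise one of the low values by 19 (still ≤ 40) to hit 447.

2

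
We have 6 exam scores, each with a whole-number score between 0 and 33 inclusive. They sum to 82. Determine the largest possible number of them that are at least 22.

Suppose k of them are at least 22. Those contribute at least 22 each and the other 6 − k at least 0 each.
So the total is at least 22k + 0(6 − k) = 0 + 22k. This must be ≤ 82, giving k ≤ 3.
k = 3 is achieved by 3 values at 22 and 3 at 0, total 66; add 16 to one value (staying below 22) to reach 82.

3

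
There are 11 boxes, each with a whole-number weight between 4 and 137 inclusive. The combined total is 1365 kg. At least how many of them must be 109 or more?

Each value short of 109 is at most 108, costing at least 137 − 108 = 29 against the maximum total of 1507.
We can afford to lose at most 1507 − 1365 = 142, so at most ⌊142/29⌋ = 4 fall short, and at least 7 are ≥ 109.
Exactly 7 works: 7 values at 137 and 4 at 108 total 1391; lower one of the high values by 26 (still ≥ 109) to hit 1365.

7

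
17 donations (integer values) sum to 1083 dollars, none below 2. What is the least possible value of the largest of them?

The 17 values sum to 1083, so their maximum is at least ⌈1083/17⌉ = 64.
Taking 5 copies of 63 and 12 copies of 64 gives exactly 1083, so 64 is attained.

64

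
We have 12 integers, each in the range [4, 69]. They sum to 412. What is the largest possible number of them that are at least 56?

With k values at 56 or above and the rest at least 4, the sum is at least 48 + 52k.
Since the sum is 412, we need 52k ≤ 364, i.e. k ≤ 7.
k = 7 is achieved by 7 values at 56 and 5 at 4, total 412.

7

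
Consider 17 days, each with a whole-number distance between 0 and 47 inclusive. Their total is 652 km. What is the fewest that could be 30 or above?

9

Suppose at most 17 − j of them reach 30; then j values are ≤ 29 and the rest ≤ 47.
The total is then ≤ 29·j + 47·(17 − j) = 799 − 18j. For this to be ≥ 652 we need j ≤ 8, so at least 17 − 8 = 9 must reach 30.
Exactly 9 works: 9 values at 47 and 8 at 29 total 655; lower one of the high values by 3 (still ≥ 30) to hit 652.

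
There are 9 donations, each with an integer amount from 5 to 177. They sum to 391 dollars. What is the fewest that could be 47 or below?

1

If only k of them are at most 47, the other 9 − k are at least 48, so the total is at least (9 − k)·48 + k·5.
This is ≤ 391, so (9 − k)·48 + 5k ≤ 391, which gives k ≥ 1.
Exactly 1 works: 1 value at 5 and 8 at 48 total 389; raise one of the low values by 2 (still ≤ 47) to hit 391.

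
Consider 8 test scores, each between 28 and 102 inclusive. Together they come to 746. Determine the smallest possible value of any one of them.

32

Minimizing one value means maximizing the remaining 7.
The other 7 contribute at most 7 × 102 = 714, leaving at least 746 − 714 = 32.
Since 32 ≥ 28, this is achievable: one at 32 and 7 at 102.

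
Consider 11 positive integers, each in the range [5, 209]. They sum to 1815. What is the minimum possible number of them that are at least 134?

5

If only k of them are at least 134, the other 11 − k are at most 133, so the total is at most k·209 + (11 − k)·133.
This must reach 1815, so k·209 + (11 − k)·133 ≥ 1815, giving k ≥ 5.
Exactly 5 works: 5 values at 209 and 6 at 133 total 1843; lower one of the high values by 28 (still ≥ 134) to hit 1815.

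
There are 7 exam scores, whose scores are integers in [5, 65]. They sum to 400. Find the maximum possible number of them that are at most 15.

Suppose k of them are at most 15. Those contribute at most 15 each and the rest at most 65 each.
So the total is at most 15k + 65(7 − k) = 455 − 50k. This must still be ≥ 400, so k ≤ 1.
k = 1 is achieved by 1 value at 15 and 6 at 65, total 405; lower one of the 65's by 5 (still > 15) to reach 400.

1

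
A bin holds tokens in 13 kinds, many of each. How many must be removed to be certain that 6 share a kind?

In the worst case you draw 5 of each of the 13 kinds: 13 × 5 = 65.
One more forces 6 of some kind, so 65 + 1 = 66.

66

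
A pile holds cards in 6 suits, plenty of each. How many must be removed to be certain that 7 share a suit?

In the worst case you draw 6 of each of the 6 suits: 6 × 6 = 36.
One more forces 7 of some suit, so 36 + 1 = 37.

37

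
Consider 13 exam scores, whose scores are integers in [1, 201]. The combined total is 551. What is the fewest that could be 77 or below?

7

Each value above 77 is at least 78, contributing at least 78 − 1 = 77 above the floor 1.
The sum exceeds the floor total 13 by 538, so at most ⌊538/77⌋ = 6 exceed 77, and at least 7 are ≤ 77.
Exactly 7 works: 7 values at 1 and 6 at 78 total 475; raise one of the low values by 76 (still ≤ 77) to hit 551.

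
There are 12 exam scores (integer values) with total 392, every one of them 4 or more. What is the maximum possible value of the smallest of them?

The average is 392/12 < 33, so some value is ≤ 32.
Achievable: 4 of them at 32 and 8 at 33 total 392.

32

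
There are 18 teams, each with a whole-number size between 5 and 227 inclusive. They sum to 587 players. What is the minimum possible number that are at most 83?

12

Each value above 83 is at least 84, contributing at least 84 − 5 = 79 above the floor 5.
The sum exceeds the floor total 90 by 497, so at most ⌊497/79⌋ = 6 exceed 83, and at least 12 are ≤ 83.
Exactly 12 works: 12 values at 5 and 6 at 84 total 564; raise one of the low values by 23 (still ≤ 83) to hit 587.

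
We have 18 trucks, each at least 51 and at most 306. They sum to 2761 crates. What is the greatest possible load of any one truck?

To make one truck as large as possible, make the other 17 as small as possible.
The other 17 contribute at least 17 × 51 = 867, leaving at most 2761 − 867 = 1894.
But each truck is capped at 306, so the maximum is 306.
Achievable: one at 306 and the other 17 totalling 2455, which fits since 17 × 51 ≤ 2455 ≤ 17 × 306.

306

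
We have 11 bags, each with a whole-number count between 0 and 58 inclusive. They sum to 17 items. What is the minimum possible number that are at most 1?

Let j be the number exceeding 1. Then the total is ≥ 2·j + 0·(11 − j) = 0 + 2j.
So 2j ≤ 17 and j ≤ 8; hence at least 11 − 8 = 3 are ≤ 1.
Exactly 3 works: 3 values at 0 and 8 at 2 total 16; raise one of the low values by 1 (still ≤ 1) to hit 17.

3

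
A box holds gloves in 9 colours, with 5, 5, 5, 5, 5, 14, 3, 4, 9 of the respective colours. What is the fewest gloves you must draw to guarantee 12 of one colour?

53

In the worst case you take as many as possible of each colour without reaching 12: 5 + 5 + 5 + 5 + 5 + 11 + 3 + 4 + 9 = 52.
The next one must give 12 of some colour, so 52 + 1 = 53.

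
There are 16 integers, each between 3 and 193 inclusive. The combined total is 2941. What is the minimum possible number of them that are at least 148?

13

Suppose at most 16 − j of them reach 148; then j values are ≤ 147 and the rest ≤ 193.
The total is then ≤ 147·j + 193·(16 − j) = 3088 − 46j. For this to be ≥ 2941 we need j ≤ 3, so at least 16 − 3 = 13 must reach 148.
Exactly 13 works: 13 values at 193 and 3 at 147 total 2950; lower one of the high values by 9 (still ≥ 148) to hit 2941.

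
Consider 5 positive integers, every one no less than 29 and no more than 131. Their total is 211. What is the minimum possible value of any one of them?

29

Minimizing one value means maximizing the remaining 4.
The other 4 can take up 4 × 131 = 524 ≥ 211 − 29, so one integer can sit at its floor of 29.
Achievable: one at 29 and the other 4 totalling 182, which fits since 4 × 29 ≤ 182 ≤ 4 × 131.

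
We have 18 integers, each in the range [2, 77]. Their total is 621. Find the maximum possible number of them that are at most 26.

15

Each value at 26 or below falls at least 77 − 26 = 51 short of the ceiling 77.
The ceiling total is 18 × 77 = 1386, and we need 621, so at most ⌊(1386 − 621)/51⌋ = 15 can be that low.
k = 15 is achieved by 15 values at 26 and 3 at 77, total 621.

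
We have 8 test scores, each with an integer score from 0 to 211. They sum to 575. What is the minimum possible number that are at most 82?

If only k of them are at most 82, the other 8 − k are at least 83, so the total is at least (8 − k)·83 + k·0.
This is ≤ 575, so (8 − k)·83 + 0k ≤ 575, which gives k ≥ 2.
Exactly 2 works: 2 values at 0 and 6 at 83 total 498; raise one of the low values by 77 (still ≤ 82) to hit 575.

2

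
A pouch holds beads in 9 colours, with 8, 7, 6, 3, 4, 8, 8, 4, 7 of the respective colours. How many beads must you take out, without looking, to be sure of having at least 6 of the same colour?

In the worst case you take as many as possible of each colour without reaching 6: 5 + 5 + 5 + 3 + 4 + 5 + 5 + 4 + 5 = 41.
The next one must give 6 of some colour, so 41 + 1 = 42.

42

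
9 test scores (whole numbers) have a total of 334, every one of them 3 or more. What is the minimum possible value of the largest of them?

The average is 334/9 > 37, so not all 9 can be 37 or less; the largest is ≥ 38.
Taking 8 copies of 37 and 1 copy of 38 gives exactly 334, so 38 is attained.

38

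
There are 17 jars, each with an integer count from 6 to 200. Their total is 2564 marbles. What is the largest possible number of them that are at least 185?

13

With k values at 185 or above and the rest at least 6, the sum is at least 102 + 179k.
Since the sum is 2564, we need 179k ≤ 2462, i.e. k ≤ 13.
k = 13 is achieved by 13 values at 185 and 4 at 6, total 2429; add 135 to one value (staying below 185) to reach 2564.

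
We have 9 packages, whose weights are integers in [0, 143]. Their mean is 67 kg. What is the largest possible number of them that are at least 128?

The total is 9 × 67 = 603.
Suppose k of them are at least 128. Those contribute at least 128 each and the other 9 − k at least 0 each.
So the total is at least 128k + 0(9 − k) = 0 + 128k. This must be ≤ 603, giving k ≤ 4.
k = 4 is achieved by 4 values at 128 and 5 at 0, total 512; add 91 to one value (staying below 128) to reach 603.

4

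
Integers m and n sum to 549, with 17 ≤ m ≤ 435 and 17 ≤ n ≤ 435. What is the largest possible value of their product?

With m + n fixed, mn peaks when the two are closest together.
Taking m = 274 and n = 275 (both in [17, 435]) gives mn = 75350.

75350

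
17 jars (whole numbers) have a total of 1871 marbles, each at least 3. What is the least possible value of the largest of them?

Some value must be at least ⌈1871/17⌉ = 111, since 17 × 110 = 1870 < 1871.
Taking 16 copies of 110 and 1 copy of 111 gives exactly 1871, so 111 is attained.

111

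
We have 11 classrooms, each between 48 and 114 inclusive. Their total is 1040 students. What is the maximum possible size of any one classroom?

To make one classroom as large as possible, make the other 10 as small as possible.
The other 10 contribute at least 10 × 48 = 480, leaving at most 1040 − 480 = 560.
But each classroom is capped at 114, so the maximum is 114.
Achievable: one at 114 and the other 10 totalling 926, which fits since 10 × 48 ≤ 926 ≤ 10 × 114.

114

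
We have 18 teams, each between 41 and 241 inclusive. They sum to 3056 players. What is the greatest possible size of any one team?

Maximizing one value means minimizing the remaining 17.
The other 17 contribute at least 17 × 41 = 697, leaving at most 3056 − 697 = 2359.
But each team is capped at 241, so the maximum is 241.
Achievable: one at 241 and the other 17 totalling 2815, which fits since 17 × 41 ≤ 2815 ≤ 17 × 241.

241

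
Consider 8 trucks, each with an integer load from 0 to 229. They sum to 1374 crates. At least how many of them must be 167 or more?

Each value short of 167 is at most 166, costing at least 229 − 166 = 63 against the maximum total of 1832.
We can afford to lose at most 1832 − 1374 = 458, so at most ⌊458/63⌋ = 7 fall short, and at least 1 are ≥ 167.
Exactly 1 works: 1 value at 229 and 7 at 166 total 1391; lower one of the high values by 17 (still ≥ 167) to hit 1374.

1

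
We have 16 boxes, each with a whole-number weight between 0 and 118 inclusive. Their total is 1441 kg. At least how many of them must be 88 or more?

2

Each value short of 88 is at most 87, costing at least 118 − 87 = 31 against the maximum total of 1888.
We can afford to lose at most 1888 − 1441 = 447, so at most ⌊447/31⌋ = 14 fall short, and at least 2 are ≥ 88.
Exactly 2 works: 2 values at 118 and 14 at 87 total 1454; lower one of the high values by 13 (still ≥ 88) to hit 1441.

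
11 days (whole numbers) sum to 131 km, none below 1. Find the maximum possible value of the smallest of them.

If every one of the 11 were at least 12, the total would be at least 11 × 12 = 132 > 131.
Taking 1 copy of 11 and 10 copies of 12 gives exactly 131, so 11 is attained.

11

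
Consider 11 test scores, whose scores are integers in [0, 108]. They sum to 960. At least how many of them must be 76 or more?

5

Each value short of 76 is at most 75, costing at least 108 − 75 = 33 against the maximum total of 1188.
We can afford to lose at most 1188 − 960 = 228, so at most ⌊228/33⌋ = 6 fall short, and at least 5 are ≥ 76.
Exactly 5 works: 5 values at 108 and 6 at 75 total 990; lower one of the high values by 30 (still ≥ 76) to hit 960.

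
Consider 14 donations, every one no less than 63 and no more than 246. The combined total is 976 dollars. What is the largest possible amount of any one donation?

157

Maximizing one value means minimizing the remaining 13.
The other 13 contribute at least 13 × 63 = 819, leaving at most 976 − 819 = 157.
Since 157 ≤ 246, this is achievable: one at 157 and 13 at 63.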